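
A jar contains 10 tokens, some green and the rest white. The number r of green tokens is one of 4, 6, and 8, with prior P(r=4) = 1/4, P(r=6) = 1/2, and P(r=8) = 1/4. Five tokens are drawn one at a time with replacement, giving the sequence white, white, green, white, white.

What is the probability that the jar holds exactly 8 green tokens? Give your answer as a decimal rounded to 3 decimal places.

0.015

For each hypothesis, P(data | H) works out to: P(data | r = 4) = (6/10)(6/10)(4/10)(6/10)(6/10) = 0.05184; P(data | r = 6) = (4/10)(4/10)(6/10)(4/10)(4/10) = 0.01536; P(data | r = 8) = (2/10)(2/10)(8/10)(2/10)(2/10) = 0.00128.
Multiplying each by its prior: 1/4 · 0.05184 = 0.01296, 1/2 · 0.01536 = 0.00768, 1/4 · 0.00128 = 0.00032; summing to 0.02096.
So P(r = 8 | data) = (0.00032) / (0.02096) = 0.015267.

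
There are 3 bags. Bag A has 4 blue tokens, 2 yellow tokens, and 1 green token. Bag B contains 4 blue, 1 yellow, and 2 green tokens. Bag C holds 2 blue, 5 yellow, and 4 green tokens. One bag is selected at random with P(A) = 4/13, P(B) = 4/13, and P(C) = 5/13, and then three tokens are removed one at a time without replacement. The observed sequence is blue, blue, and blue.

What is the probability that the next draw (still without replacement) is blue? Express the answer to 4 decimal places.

Under each hypothesis, the probability of the observed sequence is: P(data | bag A) = (4/7)(3/6)(2/5) = 4/35; P(data | bag B) = (4/7)(3/6)(2/5) = 4/35; P(data | bag C) = (2/11)(1/10)(0/9) = 0.
The prior-weighted likelihoods are 4/13 · 4/35 = 16/455, 4/13 · 4/35 = 16/455, 5/13 · 0 = 0; with total 32/455.
Normalising, the posterior is P(bag A | data) = 1/2, P(bag B | data) = 1/2, P(bag C | data) = 0.
Averaging over the posterior, P(blue next | data) = (1/4)(1/2) + (1/4)(1/2) = 1/4.

0.2500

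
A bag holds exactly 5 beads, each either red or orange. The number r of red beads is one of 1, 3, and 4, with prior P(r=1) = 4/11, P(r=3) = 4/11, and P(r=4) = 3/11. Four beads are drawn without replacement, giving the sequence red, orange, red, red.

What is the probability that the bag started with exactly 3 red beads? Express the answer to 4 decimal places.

Compute the likelihood of the observed sequence for each case: P(data | r = 1) = (1/5)(4/4)(0/3) = 0; P(data | r = 3) = (3/5)(2/4)(2/3)(1/2) = 1/10; P(data | r = 4) = (4/5)(1/4)(3/3)(2/2) = 1/5.
Multiplying each by its prior: 4/11 · 0 = 0, 4/11 · 1/10 = 2/55, 3/11 · 1/5 = 3/55; with total 1/11.
By Bayes' rule, P(r = 3 | data) = (2/55) / (1/11) = 2/5.

0.4000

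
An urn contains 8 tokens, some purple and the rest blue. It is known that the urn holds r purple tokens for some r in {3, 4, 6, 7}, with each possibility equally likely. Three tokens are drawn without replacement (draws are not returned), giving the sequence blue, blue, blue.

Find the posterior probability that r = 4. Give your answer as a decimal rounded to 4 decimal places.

0.2857

For each hypothesis, P(data | H) works out to: P(data | r = 3) = (5/8)(4/7)(3/6) = 5/28; P(data | r = 4) = (4/8)(3/7)(2/6) = 1/14; P(data | r = 6) = (2/8)(1/7)(0/6) = 0; P(data | r = 7) = (1/8)(0/7) = 0.
The prior-weighted likelihoods are 1/4 · 5/28 = 5/112, 1/4 · 1/14 = 1/56, 1/4 · 0 = 0, 1/4 · 0 = 0; summing to 1/16.
So P(r = 4 | data) = (1/56) / (1/16) = 2/7.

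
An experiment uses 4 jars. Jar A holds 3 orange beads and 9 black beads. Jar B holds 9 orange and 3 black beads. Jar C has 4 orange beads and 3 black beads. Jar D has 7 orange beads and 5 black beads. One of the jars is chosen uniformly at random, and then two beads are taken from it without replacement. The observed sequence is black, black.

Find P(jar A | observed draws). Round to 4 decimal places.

Compute the likelihood of the observed sequence for each case: P(data | jar A) = (9/12)(8/11) = 0.54545; P(data | jar B) = (3/12)(2/11) = 0.045455; P(data | jar C) = (3/7)(2/6) = 0.14286; P(data | jar D) = (5/12)(4/11) = 0.15152.
Multiplying each by its prior: 1/4 · 0.54545 = 0.13636, 1/4 · 0.045455 = 0.011364, 1/4 · 0.14286 = 0.035714, 1/4 · 0.15152 = 0.037879; with total 0.22132.
Hence P(jar A | data) = (0.13636) / (0.22132) = 0.61614.

0.6161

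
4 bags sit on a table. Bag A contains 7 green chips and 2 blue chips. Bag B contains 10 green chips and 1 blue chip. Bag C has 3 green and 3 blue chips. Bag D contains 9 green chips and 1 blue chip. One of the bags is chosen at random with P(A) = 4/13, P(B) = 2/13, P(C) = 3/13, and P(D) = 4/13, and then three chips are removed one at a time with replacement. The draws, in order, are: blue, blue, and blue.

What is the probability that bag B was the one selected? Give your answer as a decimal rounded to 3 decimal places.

Under each hypothesis, the probability of the observed sequence is: P(data | bag A) = (2/9)(2/9)(2/9) = 0.010974; P(data | bag B) = (1/11)(1/11)(1/11) = 0.00075131; P(data | bag C) = (3/6)(3/6)(3/6) = 0.125; P(data | bag D) = (1/10)(1/10)(1/10) = 0.001.
Weighting by the prior gives 4/13 · 0.010974 = 0.0033766, 2/13 · 0.00075131 = 0.00011559, 3/13 · 0.125 = 0.028846, 4/13 · 0.001 = 0.00030769; with total 0.032646.
By Bayes' rule, P(bag B | data) = (0.00011559) / (0.032646) = 0.0035406.

0.004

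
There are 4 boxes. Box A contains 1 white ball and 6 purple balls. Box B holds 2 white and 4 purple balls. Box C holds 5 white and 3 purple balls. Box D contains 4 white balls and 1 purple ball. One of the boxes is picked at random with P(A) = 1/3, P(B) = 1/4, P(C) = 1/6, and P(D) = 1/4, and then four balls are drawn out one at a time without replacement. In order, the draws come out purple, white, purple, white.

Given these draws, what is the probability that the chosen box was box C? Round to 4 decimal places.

For each hypothesis, P(data | H) works out to: P(data | box A) = (6/7)(1/6)(5/5)(0/4) = 0; P(data | box B) = (4/6)(2/5)(3/4)(1/3) = 1/15; P(data | box C) = (3/8)(5/7)(2/6)(4/5) = 1/14; P(data | box D) = (1/5)(4/4)(0/3) = 0.
The prior-weighted likelihoods are 1/3 · 0 = 0, 1/4 · 1/15 = 1/60, 1/6 · 1/14 = 1/84, 1/4 · 0 = 0; summing to 1/35.
So P(box C | data) = (1/84) / (1/35) = 5/12.

0.4167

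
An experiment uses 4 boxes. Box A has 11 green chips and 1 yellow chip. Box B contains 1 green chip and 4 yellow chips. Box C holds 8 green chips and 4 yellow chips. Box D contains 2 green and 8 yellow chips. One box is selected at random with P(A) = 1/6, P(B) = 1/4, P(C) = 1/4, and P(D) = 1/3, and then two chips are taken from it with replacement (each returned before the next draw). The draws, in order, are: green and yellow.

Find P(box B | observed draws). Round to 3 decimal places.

Compute the likelihood of the observed sequence for each case: P(data | box A) = (11/12)(1/12) = 0.076389; P(data | box B) = (1/5)(4/5) = 0.16; P(data | box C) = (8/12)(4/12) = 0.22222; P(data | box D) = (2/10)(8/10) = 0.16.
Weighting by the prior gives 1/6 · 0.076389 = 0.012731, 1/4 · 0.16 = 0.04, 1/4 · 0.22222 = 0.055556, 1/3 · 0.16 = 0.053333; these sum to 0.16162.
So P(box B | data) = (0.04) / (0.16162) = 0.24749.

0.247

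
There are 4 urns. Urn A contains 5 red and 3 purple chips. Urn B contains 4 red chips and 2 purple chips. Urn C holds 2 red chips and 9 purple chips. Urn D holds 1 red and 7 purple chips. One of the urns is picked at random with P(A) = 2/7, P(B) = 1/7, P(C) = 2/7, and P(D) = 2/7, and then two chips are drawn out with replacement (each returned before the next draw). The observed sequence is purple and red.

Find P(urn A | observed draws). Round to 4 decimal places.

Compute the likelihood of the observed sequence for each case: P(data | urn A) = (3/8)(5/8) = 0.23438; P(data | urn B) = (2/6)(4/6) = 0.22222; P(data | urn C) = (9/11)(2/11) = 0.14876; P(data | urn D) = (7/8)(1/8) = 0.10938.
The prior-weighted likelihoods are 2/7 · 0.23438 = 0.066964, 1/7 · 0.22222 = 0.031746, 2/7 · 0.14876 = 0.042503, 2/7 · 0.10938 = 0.03125; these sum to 0.17246.
Therefore the posterior P(urn A | data) = (0.066964) / (0.17246) = 0.38828.

0.3883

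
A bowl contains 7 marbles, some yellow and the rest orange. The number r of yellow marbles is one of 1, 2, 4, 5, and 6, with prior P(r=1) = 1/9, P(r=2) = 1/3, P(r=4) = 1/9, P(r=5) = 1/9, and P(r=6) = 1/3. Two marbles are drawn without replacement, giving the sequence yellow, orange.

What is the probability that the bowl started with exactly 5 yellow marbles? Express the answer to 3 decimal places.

0.132

For each hypothesis, P(data | H) works out to: P(data | r = 1) = (1/7)(6/6) = 1/7; P(data | r = 2) = (2/7)(5/6) = 5/21; P(data | r = 4) = (4/7)(3/6) = 2/7; P(data | r = 5) = (5/7)(2/6) = 5/21; P(data | r = 6) = (6/7)(1/6) = 1/7.
Multiplying each by its prior: 1/9 · 1/7 = 1/63, 1/3 · 5/21 = 5/63, 1/9 · 2/7 = 2/63, 1/9 · 5/21 = 5/189, 1/3 · 1/7 = 1/21; with total 38/189.
So P(r = 5 | data) = (5/189) / (38/189) = 5/38.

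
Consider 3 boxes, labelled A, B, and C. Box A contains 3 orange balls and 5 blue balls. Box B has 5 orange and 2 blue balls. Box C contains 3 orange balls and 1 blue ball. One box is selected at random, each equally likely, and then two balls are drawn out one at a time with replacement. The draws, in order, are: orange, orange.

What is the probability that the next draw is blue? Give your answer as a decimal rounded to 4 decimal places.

0.3085

Under each hypothesis, the probability of the observed sequence is: P(data | box A) = (3/8)(3/8) = 0.14062; P(data | box B) = (5/7)(5/7) = 0.5102; P(data | box C) = (3/4)(3/4) = 0.5625.
The prior-weighted likelihoods are 1/3 · 0.14062 = 0.046875, 1/3 · 0.5102 = 0.17007, 1/3 · 0.5625 = 0.1875; summing to 0.40444.
Dividing through by the total gives posterior P(box A | data) = 0.1159, P(box B | data) = 0.4205, P(box C | data) = 0.4636.
The predictive probability is P(blue next | data) = (5/8)(0.1159) + (2/7)(0.4205) + (1/4)(0.4636) = 0.30848.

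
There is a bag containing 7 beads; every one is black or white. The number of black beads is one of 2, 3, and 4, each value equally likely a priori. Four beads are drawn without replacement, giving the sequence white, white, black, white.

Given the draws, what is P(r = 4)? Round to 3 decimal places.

0.111

The likelihood of the observed sequence under each hypothesis: P(data | r = 2) = (5/7)(4/6)(2/5)(3/4) = 1/7; P(data | r = 3) = (4/7)(3/6)(3/5)(2/4) = 3/35; P(data | r = 4) = (3/7)(2/6)(4/5)(1/4) = 1/35.
The prior-weighted likelihoods are 1/3 · 1/7 = 1/21, 1/3 · 3/35 = 1/35, 1/3 · 1/35 = 1/105; these sum to 3/35.
Therefore the posterior P(r = 4 | data) = (1/105) / (3/35) = 1/9.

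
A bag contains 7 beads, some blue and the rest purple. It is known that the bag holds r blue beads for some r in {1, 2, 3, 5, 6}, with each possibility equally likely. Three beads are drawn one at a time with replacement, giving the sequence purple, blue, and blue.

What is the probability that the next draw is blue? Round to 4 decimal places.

0.5985

The likelihood of the observed sequence under each hypothesis: P(data | r = 1) = (6/7)(1/7)(1/7) = 0.017493; P(data | r = 2) = (5/7)(2/7)(2/7) = 0.058309; P(data | r = 3) = (4/7)(3/7)(3/7) = 0.10496; P(data | r = 5) = (2/7)(5/7)(5/7) = 0.14577; P(data | r = 6) = (1/7)(6/7)(6/7) = 0.10496.
Multiplying each by its prior: 1/5 · 0.017493 = 0.0034985, 1/5 · 0.058309 = 0.011662, 1/5 · 0.10496 = 0.020991, 1/5 · 0.14577 = 0.029155, 1/5 · 0.10496 = 0.020991; with total 0.086297.
The posterior is then P(r = 1 | data) = 0.040541, P(r = 2 | data) = 0.13514, P(r = 3 | data) = 0.24324, P(r = 5 | data) = 0.33784, P(r = 6 | data) = 0.24324.
The predictive probability is P(blue next | data) = (1/7)(0.040541) + (2/7)(0.13514) + (3/7)(0.24324) + (5/7)(0.33784) + (6/7)(0.24324) = 0.59846.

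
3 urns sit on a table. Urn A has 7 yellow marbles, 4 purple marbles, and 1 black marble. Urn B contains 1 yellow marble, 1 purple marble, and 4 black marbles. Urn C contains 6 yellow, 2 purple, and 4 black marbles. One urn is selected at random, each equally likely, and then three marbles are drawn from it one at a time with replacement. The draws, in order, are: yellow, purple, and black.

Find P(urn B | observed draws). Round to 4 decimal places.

Compute the likelihood of the observed sequence for each case: P(data | urn A) = (7/12)(4/12)(1/12) = 0.016204; P(data | urn B) = (1/6)(1/6)(4/6) = 0.018519; P(data | urn C) = (6/12)(2/12)(4/12) = 0.027778.
The prior-weighted likelihoods are 1/3 · 0.016204 = 0.0054012, 1/3 · 0.018519 = 0.0061728, 1/3 · 0.027778 = 0.0092593; with total 0.020833.
Therefore the posterior P(urn B | data) = (0.0061728) / (0.020833) = 0.2963.

0.2963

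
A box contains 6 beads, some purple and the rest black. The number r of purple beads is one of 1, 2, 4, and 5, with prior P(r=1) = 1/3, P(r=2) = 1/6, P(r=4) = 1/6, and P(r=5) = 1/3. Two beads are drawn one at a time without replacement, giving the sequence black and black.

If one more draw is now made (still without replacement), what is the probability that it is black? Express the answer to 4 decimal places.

For each hypothesis, P(data | H) works out to: P(data | r = 1) = (5/6)(4/5) = 2/3; P(data | r = 2) = (4/6)(3/5) = 2/5; P(data | r = 4) = (2/6)(1/5) = 1/15; P(data | r = 5) = (1/6)(0/5) = 0.
Multiplying each by its prior: 1/3 · 2/3 = 2/9, 1/6 · 2/5 = 1/15, 1/6 · 1/15 = 1/90, 1/3 · 0 = 0; summing to 3/10.
Dividing through by the total gives posterior P(r = 1 | data) = 20/27, P(r = 2 | data) = 2/9, P(r = 4 | data) = 1/27, P(r = 5 | data) = 0.
So P(black next | data) = Σ P(black next | H) P(H | data) = (3/4)(20/27) + (1/2)(2/9) + (0)(1/27) = 2/3.

0.6667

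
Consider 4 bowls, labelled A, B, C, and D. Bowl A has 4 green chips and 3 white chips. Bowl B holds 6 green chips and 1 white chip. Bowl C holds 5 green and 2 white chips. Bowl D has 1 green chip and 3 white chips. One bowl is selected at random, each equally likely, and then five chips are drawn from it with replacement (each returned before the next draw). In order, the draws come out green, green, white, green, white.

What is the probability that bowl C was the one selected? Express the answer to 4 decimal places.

0.3473

For each hypothesis, P(data | H) works out to: P(data | bowl A) = (4/7)(4/7)(3/7)(4/7)(3/7) = 0.034271; P(data | bowl B) = (6/7)(6/7)(1/7)(6/7)(1/7) = 0.012852; P(data | bowl C) = (5/7)(5/7)(2/7)(5/7)(2/7) = 0.02975; P(data | bowl D) = (1/4)(1/4)(3/4)(1/4)(3/4) = 0.0087891.
Weighting by the prior gives 1/4 · 0.034271 = 0.0085679, 1/4 · 0.012852 = 0.0032129, 1/4 · 0.02975 = 0.0074374, 1/4 · 0.0087891 = 0.0021973; summing to 0.021415.
Therefore the posterior P(bowl C | data) = (0.0074374) / (0.021415) = 0.34729.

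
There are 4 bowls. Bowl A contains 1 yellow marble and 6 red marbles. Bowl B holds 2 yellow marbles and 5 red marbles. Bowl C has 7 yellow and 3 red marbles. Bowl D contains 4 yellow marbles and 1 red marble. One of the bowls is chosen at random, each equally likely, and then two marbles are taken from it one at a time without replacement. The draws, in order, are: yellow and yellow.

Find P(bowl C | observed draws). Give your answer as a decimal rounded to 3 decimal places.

0.419

The likelihood of the observed sequence under each hypothesis: P(data | bowl A) = (1/7)(0/6) = 0; P(data | bowl B) = (2/7)(1/6) = 1/21; P(data | bowl C) = (7/10)(6/9) = 7/15; P(data | bowl D) = (4/5)(3/4) = 3/5.
Multiplying each by its prior: 1/4 · 0 = 0, 1/4 · 1/21 = 1/84, 1/4 · 7/15 = 7/60, 1/4 · 3/5 = 3/20; with total 39/140.
Therefore the posterior P(bowl C | data) = (7/60) / (39/140) = 49/117.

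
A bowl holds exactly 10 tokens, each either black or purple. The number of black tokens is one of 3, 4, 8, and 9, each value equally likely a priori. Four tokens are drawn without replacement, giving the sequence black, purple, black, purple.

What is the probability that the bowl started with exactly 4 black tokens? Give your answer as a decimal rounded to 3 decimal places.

0.497

For each hypothesis, P(data | H) works out to: P(data | r = 3) = (3/10)(7/9)(2/8)(6/7) = 0.05; P(data | r = 4) = (4/10)(6/9)(3/8)(5/7) = 0.071429; P(data | r = 8) = (8/10)(2/9)(7/8)(1/7) = 0.022222; P(data | r = 9) = (9/10)(1/9)(8/8)(0/7) = 0.
Weighting by the prior gives 1/4 · 0.05 = 0.0125, 1/4 · 0.071429 = 0.017857, 1/4 · 0.022222 = 0.0055556, 1/4 · 0 = 0; these sum to 0.035913.
Hence P(r = 4 | data) = (0.017857) / (0.035913) = 0.49724.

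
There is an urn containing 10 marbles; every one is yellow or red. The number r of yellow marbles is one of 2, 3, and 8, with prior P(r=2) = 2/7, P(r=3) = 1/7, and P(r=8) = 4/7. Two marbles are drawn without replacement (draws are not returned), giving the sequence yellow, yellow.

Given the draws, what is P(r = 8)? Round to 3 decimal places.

0.957

For each hypothesis, P(data | H) works out to: P(data | r = 2) = (2/10)(1/9) = 1/45; P(data | r = 3) = (3/10)(2/9) = 1/15; P(data | r = 8) = (8/10)(7/9) = 28/45.
Weighting by the prior gives 2/7 · 1/45 = 2/315, 1/7 · 1/15 = 1/105, 4/7 · 28/45 = 16/45; summing to 13/35.
Hence P(r = 8 | data) = (16/45) / (13/35) = 112/117.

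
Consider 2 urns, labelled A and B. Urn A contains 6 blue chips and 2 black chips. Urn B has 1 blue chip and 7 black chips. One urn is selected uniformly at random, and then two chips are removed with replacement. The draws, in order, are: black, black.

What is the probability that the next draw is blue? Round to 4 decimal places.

Compute the likelihood of the observed sequence for each case: P(data | urn A) = (2/8)(2/8) = 1/16; P(data | urn B) = (7/8)(7/8) = 49/64.
Multiplying each by its prior: 1/2 · 1/16 = 1/32, 1/2 · 49/64 = 49/128; with total 53/128.
The posterior is then P(urn A | data) = 4/53, P(urn B | data) = 49/53.
The predictive probability is P(blue next | data) = (3/4)(4/53) + (1/8)(49/53) = 73/424.

0.1722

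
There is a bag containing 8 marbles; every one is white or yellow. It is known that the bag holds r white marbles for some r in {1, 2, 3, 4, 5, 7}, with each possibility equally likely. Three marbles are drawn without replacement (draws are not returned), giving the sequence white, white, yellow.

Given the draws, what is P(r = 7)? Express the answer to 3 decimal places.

Under each hypothesis, the probability of the observed sequence is: P(data | r = 1) = (1/8)(0/7) = 0; P(data | r = 2) = (2/8)(1/7)(6/6) = 1/28; P(data | r = 3) = (3/8)(2/7)(5/6) = 5/56; P(data | r = 4) = (4/8)(3/7)(4/6) = 1/7; P(data | r = 5) = (5/8)(4/7)(3/6) = 5/28; P(data | r = 7) = (7/8)(6/7)(1/6) = 1/8.
The prior-weighted likelihoods are 1/6 · 0 = 0, 1/6 · 1/28 = 1/168, 1/6 · 5/56 = 5/336, 1/6 · 1/7 = 1/42, 1/6 · 5/28 = 5/168, 1/6 · 1/8 = 1/48; with total 2/21.
So P(r = 7 | data) = (1/48) / (2/21) = 7/32.

0.219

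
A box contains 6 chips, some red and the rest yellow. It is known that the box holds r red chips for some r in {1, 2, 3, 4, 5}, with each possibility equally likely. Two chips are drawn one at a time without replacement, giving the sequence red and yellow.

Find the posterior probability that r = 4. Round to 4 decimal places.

0.2286

Compute the likelihood of the observed sequence for each case: P(data | r = 1) = (1/6)(5/5) = 1/6; P(data | r = 2) = (2/6)(4/5) = 4/15; P(data | r = 3) = (3/6)(3/5) = 3/10; P(data | r = 4) = (4/6)(2/5) = 4/15; P(data | r = 5) = (5/6)(1/5) = 1/6.
Weighting by the prior gives 1/5 · 1/6 = 1/30, 1/5 · 4/15 = 4/75, 1/5 · 3/10 = 3/50, 1/5 · 4/15 = 4/75, 1/5 · 1/6 = 1/30; these sum to 7/30.
Hence P(r = 4 | data) = (4/75) / (7/30) = 8/35.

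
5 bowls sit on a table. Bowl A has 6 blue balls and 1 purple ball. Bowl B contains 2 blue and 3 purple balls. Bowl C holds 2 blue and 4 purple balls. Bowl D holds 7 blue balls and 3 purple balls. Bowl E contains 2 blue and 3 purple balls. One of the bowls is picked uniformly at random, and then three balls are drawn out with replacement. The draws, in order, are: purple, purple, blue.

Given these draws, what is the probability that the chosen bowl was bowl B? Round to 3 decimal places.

For each hypothesis, P(data | H) works out to: P(data | bowl A) = (1/7)(1/7)(6/7) = 0.017493; P(data | bowl B) = (3/5)(3/5)(2/5) = 0.144; P(data | bowl C) = (4/6)(4/6)(2/6) = 0.14815; P(data | bowl D) = (3/10)(3/10)(7/10) = 0.063; P(data | bowl E) = (3/5)(3/5)(2/5) = 0.144.
The prior-weighted likelihoods are 1/5 · 0.017493 = 0.0034985, 1/5 · 0.144 = 0.0288, 1/5 · 0.14815 = 0.02963, 1/5 · 0.063 = 0.0126, 1/5 · 0.144 = 0.0288; these sum to 0.10333.
Hence P(bowl B | data) = (0.0288) / (0.10333) = 0.27872.

0.279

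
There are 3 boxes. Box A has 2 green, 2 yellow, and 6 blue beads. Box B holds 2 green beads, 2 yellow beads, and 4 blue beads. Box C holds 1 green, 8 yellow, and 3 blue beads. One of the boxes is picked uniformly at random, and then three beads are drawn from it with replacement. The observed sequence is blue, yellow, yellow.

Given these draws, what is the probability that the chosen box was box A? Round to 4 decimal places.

For each hypothesis, P(data | H) works out to: P(data | box A) = (6/10)(2/10)(2/10) = 0.024; P(data | box B) = (4/8)(2/8)(2/8) = 0.03125; P(data | box C) = (3/12)(8/12)(8/12) = 0.11111.
Multiplying each by its prior: 1/3 · 0.024 = 0.008, 1/3 · 0.03125 = 0.010417, 1/3 · 0.11111 = 0.037037; summing to 0.055454.
Therefore the posterior P(box A | data) = (0.008) / (0.055454) = 0.14426.

0.1443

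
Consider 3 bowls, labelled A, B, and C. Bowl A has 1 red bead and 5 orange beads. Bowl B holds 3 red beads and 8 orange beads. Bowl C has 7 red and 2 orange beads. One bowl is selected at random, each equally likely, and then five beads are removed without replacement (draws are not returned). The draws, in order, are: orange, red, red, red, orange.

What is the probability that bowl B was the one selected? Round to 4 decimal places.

Under each hypothesis, the probability of the observed sequence is: P(data | bowl A) = (5/6)(1/5)(0/4) = 0; P(data | bowl B) = (8/11)(3/10)(2/9)(1/8)(7/7) = 0.0060606; P(data | bowl C) = (2/9)(7/8)(6/7)(5/6)(1/5) = 0.027778.
The prior-weighted likelihoods are 1/3 · 0 = 0, 1/3 · 0.0060606 = 0.0020202, 1/3 · 0.027778 = 0.0092593; these sum to 0.011279.
So P(bowl B | data) = (0.0020202) / (0.011279) = 0.1791.

0.1791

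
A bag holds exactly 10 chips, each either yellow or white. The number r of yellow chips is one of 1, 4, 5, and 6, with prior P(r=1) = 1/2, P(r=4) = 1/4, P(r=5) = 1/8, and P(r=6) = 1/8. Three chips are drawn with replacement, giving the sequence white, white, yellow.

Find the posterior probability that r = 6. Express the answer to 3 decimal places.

0.115

Compute the likelihood of the observed sequence for each case: P(data | r = 1) = (9/10)(9/10)(1/10) = 0.081; P(data | r = 4) = (6/10)(6/10)(4/10) = 0.144; P(data | r = 5) = (5/10)(5/10)(5/10) = 0.125; P(data | r = 6) = (4/10)(4/10)(6/10) = 0.096.
Weighting by the prior gives 1/2 · 0.081 = 0.0405, 1/4 · 0.144 = 0.036, 1/8 · 0.125 = 0.015625, 1/8 · 0.096 = 0.012; summing to 0.10412.
Hence P(r = 6 | data) = (0.012) / (0.10412) = 0.11525.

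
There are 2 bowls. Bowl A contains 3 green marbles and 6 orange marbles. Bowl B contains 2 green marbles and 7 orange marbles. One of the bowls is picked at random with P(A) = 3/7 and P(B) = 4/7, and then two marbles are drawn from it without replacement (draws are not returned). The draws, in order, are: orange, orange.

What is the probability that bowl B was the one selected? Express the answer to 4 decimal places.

0.6512

Under each hypothesis, the probability of the observed sequence is: P(data | bowl A) = (6/9)(5/8) = 5/12; P(data | bowl B) = (7/9)(6/8) = 7/12.
Multiplying each by its prior: 3/7 · 5/12 = 5/28, 4/7 · 7/12 = 1/3; these sum to 43/84.
Therefore the posterior P(bowl B | data) = (1/3) / (43/84) = 28/43.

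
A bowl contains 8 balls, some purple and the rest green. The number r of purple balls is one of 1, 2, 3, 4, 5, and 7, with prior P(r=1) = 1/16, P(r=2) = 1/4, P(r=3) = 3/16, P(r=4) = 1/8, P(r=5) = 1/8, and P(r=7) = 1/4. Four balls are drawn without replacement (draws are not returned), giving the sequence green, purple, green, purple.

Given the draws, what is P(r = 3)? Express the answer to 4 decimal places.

The likelihood of the observed sequence under each hypothesis: P(data | r = 1) = (7/8)(1/7)(6/6)(0/5) = 0; P(data | r = 2) = (6/8)(2/7)(5/6)(1/5) = 0.035714; P(data | r = 3) = (5/8)(3/7)(4/6)(2/5) = 0.071429; P(data | r = 4) = (4/8)(4/7)(3/6)(3/5) = 0.085714; P(data | r = 5) = (3/8)(5/7)(2/6)(4/5) = 0.071429; P(data | r = 7) = (1/8)(7/7)(0/6) = 0.
The prior-weighted likelihoods are 1/16 · 0 = 0, 1/4 · 0.035714 = 0.0089286, 3/16 · 0.071429 = 0.013393, 1/8 · 0.085714 = 0.010714, 1/8 · 0.071429 = 0.0089286, 1/4 · 0 = 0; these sum to 0.041964.
By Bayes' rule, P(r = 3 | data) = (0.013393) / (0.041964) = 0.31915.

0.3191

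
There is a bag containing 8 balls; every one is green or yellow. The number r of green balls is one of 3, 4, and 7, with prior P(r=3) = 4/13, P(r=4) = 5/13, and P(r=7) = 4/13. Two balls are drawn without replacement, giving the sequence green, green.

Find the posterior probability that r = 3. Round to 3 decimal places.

The likelihood of the observed sequence under each hypothesis: P(data | r = 3) = (3/8)(2/7) = 3/28; P(data | r = 4) = (4/8)(3/7) = 3/14; P(data | r = 7) = (7/8)(6/7) = 3/4.
The prior-weighted likelihoods are 4/13 · 3/28 = 3/91, 5/13 · 3/14 = 15/182, 4/13 · 3/4 = 3/13; summing to 9/26.
So P(r = 3 | data) = (3/91) / (9/26) = 2/21.

0.095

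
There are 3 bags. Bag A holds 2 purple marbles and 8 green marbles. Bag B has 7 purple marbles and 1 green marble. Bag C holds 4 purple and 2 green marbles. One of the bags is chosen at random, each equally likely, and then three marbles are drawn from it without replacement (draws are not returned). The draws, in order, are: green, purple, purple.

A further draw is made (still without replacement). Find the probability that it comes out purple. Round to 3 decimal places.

For each hypothesis, P(data | H) works out to: P(data | bag A) = (8/10)(2/9)(1/8) = 1/45; P(data | bag B) = (1/8)(7/7)(6/6) = 1/8; P(data | bag C) = (2/6)(4/5)(3/4) = 1/5.
The prior-weighted likelihoods are 1/3 · 1/45 = 1/135, 1/3 · 1/8 = 1/24, 1/3 · 1/5 = 1/15; summing to 25/216.
Normalising, the posterior is P(bag A | data) = 8/125, P(bag B | data) = 9/25, P(bag C | data) = 72/125.
The predictive probability is P(purple next | data) = (0)(8/125) + (1)(9/25) + (2/3)(72/125) = 93/125.

0.744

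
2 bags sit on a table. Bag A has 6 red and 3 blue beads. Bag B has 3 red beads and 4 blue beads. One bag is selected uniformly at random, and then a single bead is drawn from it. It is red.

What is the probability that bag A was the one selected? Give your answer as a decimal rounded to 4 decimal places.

The likelihood of this draw under each hypothesis: P(data | bag A) = (6/9) = 2/3; P(data | bag B) = (3/7) = 3/7.
The prior-weighted likelihoods are 1/2 · 2/3 = 1/3, 1/2 · 3/7 = 3/14; these sum to 23/42.
Therefore the posterior P(bag A | data) = (1/3) / (23/42) = 14/23.

0.6087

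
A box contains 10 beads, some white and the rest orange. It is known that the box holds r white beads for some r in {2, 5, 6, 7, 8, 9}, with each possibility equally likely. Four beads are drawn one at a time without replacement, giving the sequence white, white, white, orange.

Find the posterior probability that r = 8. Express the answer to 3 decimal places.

0.260

Compute the likelihood of the observed sequence for each case: P(data | r = 2) = (2/10)(1/9)(0/8) = 0; P(data | r = 5) = (5/10)(4/9)(3/8)(5/7) = 0.059524; P(data | r = 6) = (6/10)(5/9)(4/8)(4/7) = 0.095238; P(data | r = 7) = (7/10)(6/9)(5/8)(3/7) = 0.125; P(data | r = 8) = (8/10)(7/9)(6/8)(2/7) = 0.13333; P(data | r = 9) = (9/10)(8/9)(7/8)(1/7) = 0.1.
Multiplying each by its prior: 1/6 · 0 = 0, 1/6 · 0.059524 = 0.0099206, 1/6 · 0.095238 = 0.015873, 1/6 · 0.125 = 0.020833, 1/6 · 0.13333 = 0.022222, 1/6 · 0.1 = 0.016667; these sum to 0.085516.
Therefore the posterior P(r = 8 | data) = (0.022222) / (0.085516) = 0.25986.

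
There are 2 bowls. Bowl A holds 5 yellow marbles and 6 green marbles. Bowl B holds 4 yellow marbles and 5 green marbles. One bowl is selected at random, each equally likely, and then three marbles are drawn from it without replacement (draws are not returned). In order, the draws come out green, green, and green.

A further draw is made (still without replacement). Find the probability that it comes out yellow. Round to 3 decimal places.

Compute the likelihood of the observed sequence for each case: P(data | bowl A) = (6/11)(5/10)(4/9) = 4/33; P(data | bowl B) = (5/9)(4/8)(3/7) = 5/42.
The prior-weighted likelihoods are 1/2 · 4/33 = 2/33, 1/2 · 5/42 = 5/84; with total 37/308.
The posterior is then P(bowl A | data) = 56/111, P(bowl B | data) = 55/111.
So P(yellow next | data) = Σ P(yellow next | H) P(H | data) = (5/8)(56/111) + (2/3)(55/111) = 215/333.

0.646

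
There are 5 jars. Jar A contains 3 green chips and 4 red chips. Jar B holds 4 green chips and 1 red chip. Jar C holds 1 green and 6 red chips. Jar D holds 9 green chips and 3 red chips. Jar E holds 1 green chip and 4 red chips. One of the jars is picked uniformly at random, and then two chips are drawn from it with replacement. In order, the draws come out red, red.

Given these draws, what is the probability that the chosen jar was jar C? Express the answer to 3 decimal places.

For each hypothesis, P(data | H) works out to: P(data | jar A) = (4/7)(4/7) = 0.32653; P(data | jar B) = (1/5)(1/5) = 0.04; P(data | jar C) = (6/7)(6/7) = 0.73469; P(data | jar D) = (3/12)(3/12) = 0.0625; P(data | jar E) = (4/5)(4/5) = 0.64.
The prior-weighted likelihoods are 1/5 · 0.32653 = 0.065306, 1/5 · 0.04 = 0.008, 1/5 · 0.73469 = 0.14694, 1/5 · 0.0625 = 0.0125, 1/5 · 0.64 = 0.128; summing to 0.36074.
By Bayes' rule, P(jar C | data) = (0.14694) / (0.36074) = 0.40732.

0.407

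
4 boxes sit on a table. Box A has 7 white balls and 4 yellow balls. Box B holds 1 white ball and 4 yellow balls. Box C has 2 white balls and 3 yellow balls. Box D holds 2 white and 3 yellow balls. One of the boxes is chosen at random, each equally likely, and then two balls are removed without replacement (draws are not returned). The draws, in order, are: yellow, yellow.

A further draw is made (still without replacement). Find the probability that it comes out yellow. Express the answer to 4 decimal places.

0.4769

Under each hypothesis, the probability of the observed sequence is: P(data | box A) = (4/11)(3/10) = 6/55; P(data | box B) = (4/5)(3/4) = 3/5; P(data | box C) = (3/5)(2/4) = 3/10; P(data | box D) = (3/5)(2/4) = 3/10.
The prior-weighted likelihoods are 1/4 · 6/55 = 3/110, 1/4 · 3/5 = 3/20, 1/4 · 3/10 = 3/40, 1/4 · 3/10 = 3/40; these sum to 18/55.
Normalising, the posterior is P(box A | data) = 1/12, P(box B | data) = 11/24, P(box C | data) = 11/48, P(box D | data) = 11/48.
So P(yellow next | data) = Σ P(yellow next | H) P(H | data) = (2/9)(1/12) + (2/3)(11/24) + (1/3)(11/48) + (1/3)(11/48) = 103/216.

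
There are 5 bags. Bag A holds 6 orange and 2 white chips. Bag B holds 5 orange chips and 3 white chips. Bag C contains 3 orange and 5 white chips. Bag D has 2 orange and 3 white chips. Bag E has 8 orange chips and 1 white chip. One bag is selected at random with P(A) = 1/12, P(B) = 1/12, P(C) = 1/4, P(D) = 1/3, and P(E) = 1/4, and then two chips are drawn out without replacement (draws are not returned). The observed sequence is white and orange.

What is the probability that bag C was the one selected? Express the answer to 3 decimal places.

0.285

Under each hypothesis, the probability of the observed sequence is: P(data | bag A) = (2/8)(6/7) = 3/14; P(data | bag B) = (3/8)(5/7) = 15/56; P(data | bag C) = (5/8)(3/7) = 15/56; P(data | bag D) = (3/5)(2/4) = 3/10; P(data | bag E) = (1/9)(8/8) = 1/9.
The prior-weighted likelihoods are 1/12 · 3/14 = 1/56, 1/12 · 15/56 = 5/224, 1/4 · 15/56 = 15/224, 1/3 · 3/10 = 1/10, 1/4 · 1/9 = 1/36; these sum to 74/315.
Therefore the posterior P(bag C | data) = (15/224) / (74/315) = 675/2368.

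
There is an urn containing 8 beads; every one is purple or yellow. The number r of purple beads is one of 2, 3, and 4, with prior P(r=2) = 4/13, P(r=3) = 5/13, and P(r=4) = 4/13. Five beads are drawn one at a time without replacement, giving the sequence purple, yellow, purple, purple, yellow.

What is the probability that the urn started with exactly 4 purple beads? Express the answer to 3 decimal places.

0.658

The likelihood of the observed sequence under each hypothesis: P(data | r = 2) = (2/8)(6/7)(1/6)(0/5) = 0; P(data | r = 3) = (3/8)(5/7)(2/6)(1/5)(4/4) = 0.017857; P(data | r = 4) = (4/8)(4/7)(3/6)(2/5)(3/4) = 0.042857.
Weighting by the prior gives 4/13 · 0 = 0, 5/13 · 0.017857 = 0.0068681, 4/13 · 0.042857 = 0.013187; with total 0.020055.
So P(r = 4 | data) = (0.013187) / (0.020055) = 0.65753.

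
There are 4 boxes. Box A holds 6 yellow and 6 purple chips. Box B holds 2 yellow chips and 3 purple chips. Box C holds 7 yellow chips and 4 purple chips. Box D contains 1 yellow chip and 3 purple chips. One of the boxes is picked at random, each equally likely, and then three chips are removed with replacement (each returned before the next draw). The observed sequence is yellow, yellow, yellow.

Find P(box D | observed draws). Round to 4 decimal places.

0.0338

Compute the likelihood of the observed sequence for each case: P(data | box A) = (6/12)(6/12)(6/12) = 0.125; P(data | box B) = (2/5)(2/5)(2/5) = 0.064; P(data | box C) = (7/11)(7/11)(7/11) = 0.2577; P(data | box D) = (1/4)(1/4)(1/4) = 0.015625.
Multiplying each by its prior: 1/4 · 0.125 = 0.03125, 1/4 · 0.064 = 0.016, 1/4 · 0.2577 = 0.064425, 1/4 · 0.015625 = 0.0039062; these sum to 0.11558.
So P(box D | data) = (0.0039062) / (0.11558) = 0.033797.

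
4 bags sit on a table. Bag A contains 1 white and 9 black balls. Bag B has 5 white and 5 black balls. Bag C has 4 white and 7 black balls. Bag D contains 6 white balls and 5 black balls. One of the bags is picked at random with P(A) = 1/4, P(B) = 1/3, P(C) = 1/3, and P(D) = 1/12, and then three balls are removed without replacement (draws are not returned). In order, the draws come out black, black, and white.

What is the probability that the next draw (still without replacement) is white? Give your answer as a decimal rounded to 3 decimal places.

0.391

For each hypothesis, P(data | H) works out to: P(data | bag A) = (9/10)(8/9)(1/8) = 0.1; P(data | bag B) = (5/10)(4/9)(5/8) = 0.13889; P(data | bag C) = (7/11)(6/10)(4/9) = 0.1697; P(data | bag D) = (5/11)(4/10)(6/9) = 0.12121.
Multiplying each by its prior: 1/4 · 0.1 = 0.025, 1/3 · 0.13889 = 0.046296, 1/3 · 0.1697 = 0.056566, 1/12 · 0.12121 = 0.010101; with total 0.13796.
The posterior is then P(bag A | data) = 0.18121, P(bag B | data) = 0.33557, P(bag C | data) = 0.41001, P(bag D | data) = 0.073215.
Averaging over the posterior, P(white next | data) = (0)(0.18121) + (4/7)(0.33557) + (3/8)(0.41001) + (5/8)(0.073215) = 0.39127.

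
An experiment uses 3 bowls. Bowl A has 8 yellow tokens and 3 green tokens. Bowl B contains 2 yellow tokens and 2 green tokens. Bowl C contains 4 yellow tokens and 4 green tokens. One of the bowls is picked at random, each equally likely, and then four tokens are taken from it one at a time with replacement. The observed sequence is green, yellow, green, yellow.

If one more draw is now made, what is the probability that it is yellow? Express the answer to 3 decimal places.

0.554

Under each hypothesis, the probability of the observed sequence is: P(data | bowl A) = (3/11)(8/11)(3/11)(8/11) = 0.039342; P(data | bowl B) = (2/4)(2/4)(2/4)(2/4) = 0.0625; P(data | bowl C) = (4/8)(4/8)(4/8)(4/8) = 0.0625.
Weighting by the prior gives 1/3 · 0.039342 = 0.013114, 1/3 · 0.0625 = 0.020833, 1/3 · 0.0625 = 0.020833; summing to 0.054781.
The posterior is then P(bowl A | data) = 0.23939, P(bowl B | data) = 0.38031, P(bowl C | data) = 0.38031.
Averaging over the posterior, P(yellow next | data) = (8/11)(0.23939) + (1/2)(0.38031) + (1/2)(0.38031) = 0.55441.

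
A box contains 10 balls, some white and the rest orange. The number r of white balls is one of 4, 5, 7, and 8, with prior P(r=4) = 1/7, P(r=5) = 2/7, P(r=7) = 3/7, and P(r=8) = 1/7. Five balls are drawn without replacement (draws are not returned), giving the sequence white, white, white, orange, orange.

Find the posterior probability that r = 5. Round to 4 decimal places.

0.3170

The likelihood of the observed sequence under each hypothesis: P(data | r = 4) = (4/10)(3/9)(2/8)(6/7)(5/6) = 0.02381; P(data | r = 5) = (5/10)(4/9)(3/8)(5/7)(4/6) = 0.039683; P(data | r = 7) = (7/10)(6/9)(5/8)(3/7)(2/6) = 0.041667; P(data | r = 8) = (8/10)(7/9)(6/8)(2/7)(1/6) = 0.022222.
The prior-weighted likelihoods are 1/7 · 0.02381 = 0.0034014, 2/7 · 0.039683 = 0.011338, 3/7 · 0.041667 = 0.017857, 1/7 · 0.022222 = 0.0031746; these sum to 0.035771.
By Bayes' rule, P(r = 5 | data) = (0.011338) / (0.035771) = 0.31696.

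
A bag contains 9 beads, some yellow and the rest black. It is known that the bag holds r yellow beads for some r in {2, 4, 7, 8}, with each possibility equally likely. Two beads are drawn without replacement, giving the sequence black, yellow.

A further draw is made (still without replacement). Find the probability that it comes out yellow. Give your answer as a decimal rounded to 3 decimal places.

For each hypothesis, P(data | H) works out to: P(data | r = 2) = (7/9)(2/8) = 7/36; P(data | r = 4) = (5/9)(4/8) = 5/18; P(data | r = 7) = (2/9)(7/8) = 7/36; P(data | r = 8) = (1/9)(8/8) = 1/9.
The prior-weighted likelihoods are 1/4 · 7/36 = 7/144, 1/4 · 5/18 = 5/72, 1/4 · 7/36 = 7/144, 1/4 · 1/9 = 1/36; these sum to 7/36.
Normalising, the posterior is P(r = 2 | data) = 1/4, P(r = 4 | data) = 5/14, P(r = 7 | data) = 1/4, P(r = 8 | data) = 1/7.
The predictive probability is P(yellow next | data) = (1/7)(1/4) + (3/7)(5/14) + (6/7)(1/4) + (1)(1/7) = 107/196.

0.546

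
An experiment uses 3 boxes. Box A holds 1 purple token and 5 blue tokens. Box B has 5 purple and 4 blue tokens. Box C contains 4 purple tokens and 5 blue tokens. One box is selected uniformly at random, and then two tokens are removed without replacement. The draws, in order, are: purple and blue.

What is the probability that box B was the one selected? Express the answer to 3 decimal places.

Compute the likelihood of the observed sequence for each case: P(data | box A) = (1/6)(5/5) = 1/6; P(data | box B) = (5/9)(4/8) = 5/18; P(data | box C) = (4/9)(5/8) = 5/18.
Weighting by the prior gives 1/3 · 1/6 = 1/18, 1/3 · 5/18 = 5/54, 1/3 · 5/18 = 5/54; these sum to 13/54.
Hence P(box B | data) = (5/54) / (13/54) = 5/13.

0.385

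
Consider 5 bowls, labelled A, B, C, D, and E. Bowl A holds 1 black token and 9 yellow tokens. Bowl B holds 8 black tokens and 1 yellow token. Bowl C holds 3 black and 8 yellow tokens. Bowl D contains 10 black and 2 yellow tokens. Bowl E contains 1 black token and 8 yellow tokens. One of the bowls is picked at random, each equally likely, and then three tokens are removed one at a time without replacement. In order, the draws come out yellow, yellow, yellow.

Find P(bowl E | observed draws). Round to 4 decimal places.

The likelihood of the observed sequence under each hypothesis: P(data | bowl A) = (9/10)(8/9)(7/8) = 0.7; P(data | bowl B) = (1/9)(0/8) = 0; P(data | bowl C) = (8/11)(7/10)(6/9) = 0.33939; P(data | bowl D) = (2/12)(1/11)(0/10) = 0; P(data | bowl E) = (8/9)(7/8)(6/7) = 0.66667.
Weighting by the prior gives 1/5 · 0.7 = 0.14, 1/5 · 0 = 0, 1/5 · 0.33939 = 0.067879, 1/5 · 0 = 0, 1/5 · 0.66667 = 0.13333; with total 0.34121.
So P(bowl E | data) = (0.13333) / (0.34121) = 0.39076.

0.3908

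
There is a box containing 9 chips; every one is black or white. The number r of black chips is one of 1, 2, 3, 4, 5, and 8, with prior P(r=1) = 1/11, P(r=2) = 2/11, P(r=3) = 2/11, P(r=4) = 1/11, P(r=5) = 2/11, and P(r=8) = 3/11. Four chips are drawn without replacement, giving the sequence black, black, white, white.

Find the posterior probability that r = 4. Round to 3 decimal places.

0.192

The likelihood of the observed sequence under each hypothesis: P(data | r = 1) = (1/9)(0/8) = 0; P(data | r = 2) = (2/9)(1/8)(7/7)(6/6) = 1/36; P(data | r = 3) = (3/9)(2/8)(6/7)(5/6) = 5/84; P(data | r = 4) = (4/9)(3/8)(5/7)(4/6) = 5/63; P(data | r = 5) = (5/9)(4/8)(4/7)(3/6) = 5/63; P(data | r = 8) = (8/9)(7/8)(1/7)(0/6) = 0.
Weighting by the prior gives 1/11 · 0 = 0, 2/11 · 1/36 = 1/198, 2/11 · 5/84 = 5/462, 1/11 · 5/63 = 5/693, 2/11 · 5/63 = 10/693, 3/11 · 0 = 0; summing to 26/693.
By Bayes' rule, P(r = 4 | data) = (5/693) / (26/693) = 5/26.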